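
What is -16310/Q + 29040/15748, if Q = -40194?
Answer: 25430065/11303127 ≈ 2.2498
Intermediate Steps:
-16310/Q + 29040/15748 = -16310/(-40194) + 29040/15748 = -16310*(-1/40194) + 29040*(1/15748) = 1165/2871 + 7260/3937 = 25430065/11303127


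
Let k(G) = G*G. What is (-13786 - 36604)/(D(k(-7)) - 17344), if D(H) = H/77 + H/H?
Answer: 277145/95383 ≈ 2.9056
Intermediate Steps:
k(G) = G**2
D(H) = 1 + H/77 (D(H) = H*(1/77) + 1 = H/77 + 1 = 1 + H/77)
(-13786 - 36604)/(D(k(-7)) - 17344) = (-13786 - 36604)/((1 + (1/77)*(-7)**2) - 17344) = -50390/((1 + (1/77)*49) - 17344) = -50390/((1 + 7/11) - 17344) = -50390/(18/11 - 17344) = -50390/(-190766/11) = -50390*(-11/190766) = 277145/95383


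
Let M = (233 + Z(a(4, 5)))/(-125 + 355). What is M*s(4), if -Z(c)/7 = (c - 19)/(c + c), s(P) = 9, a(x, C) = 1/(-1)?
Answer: 1467/230 ≈ 6.3783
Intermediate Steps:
a(x, C) = -1 (a(x, C) = 1*(-1) = -1)
Z(c) = -7*(-19 + c)/(2*c) (Z(c) = -7*(c - 19)/(c + c) = -7*(-19 + c)/(2*c))
M = 163/230 (M = (233 + (7/2)*(19 - 1*(-1))/(-1))/(-125 + 355) = (233 + (7/2)*(-1)*(19 + 1))/230 = (233 + (7/2)*(-1)*20)*(1/230) = (233 - 70)*(1/230) = 163*(1/230) = 163/230 ≈ 0.70870)
M*s(4) = (163/230)*9 = 1467/230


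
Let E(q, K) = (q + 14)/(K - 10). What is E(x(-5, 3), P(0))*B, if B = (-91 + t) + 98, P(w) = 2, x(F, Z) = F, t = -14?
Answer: 63/8 ≈ 7.8750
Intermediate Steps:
E(q, K) = (14 + q)/(-10 + K)
B = -7 (B = (-91 - 14) + 98 = -105 + 98 = -7)
E(x(-5, 3), P(0))*B = ((14 - 5)/(-10 + 2))*(-7) = (9/(-8))*(-7) = -⅛*9*(-7) = -9/8*(-7) = 63/8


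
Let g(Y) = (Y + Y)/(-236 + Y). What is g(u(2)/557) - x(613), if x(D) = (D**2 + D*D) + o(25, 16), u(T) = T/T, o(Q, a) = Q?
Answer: -98793707915/131451 ≈ -7.5156e+5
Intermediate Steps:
u(T) = 1
x(D) = 25 + 2*D**2 (x(D) = (D**2 + D*D) + 25 = (D**2 + D**2) + 25 = 2*D**2 + 25 = 25 + 2*D**2)
g(Y) = 2*Y/(-236 + Y) (g(Y) = (2*Y)/(-236 + Y) = 2*Y/(-236 + Y))
g(u(2)/557) - x(613) = 2*(1/557)/(-236 + 1/557) - (25 + 2*613**2) = 2*(1*(1/557))/(-236 + 1*(1/557)) - (25 + 2*375769) = 2*(1/557)/(-236 + 1/557) - (25 + 751538) = 2*(1/557)/(-131451/557) - 1*751563 = 2*(1/557)*(-557/131451) - 751563 = -2/131451 - 751563 = -98793707915/131451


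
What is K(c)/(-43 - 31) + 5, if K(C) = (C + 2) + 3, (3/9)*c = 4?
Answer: 353/74 ≈ 4.7703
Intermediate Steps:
c = 12 (c = 3*4 = 12)
K(C) = 5 + C (K(C) = (2 + C) + 3 = 5 + C)
K(c)/(-43 - 31) + 5 = (5 + 12)/(-43 - 31) + 5 = 17/(-74) + 5 = -1/74*17 + 5 = -17/74 + 5 = 353/74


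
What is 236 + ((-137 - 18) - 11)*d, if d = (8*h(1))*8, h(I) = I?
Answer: -10388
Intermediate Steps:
d = 64 (d = (8*1)*8 = 8*8 = 64)
236 + ((-137 - 18) - 11)*d = 236 + ((-137 - 18) - 11)*64 = 236 + (-155 - 11)*64 = 236 - 166*64 = 236 - 10624 = -10388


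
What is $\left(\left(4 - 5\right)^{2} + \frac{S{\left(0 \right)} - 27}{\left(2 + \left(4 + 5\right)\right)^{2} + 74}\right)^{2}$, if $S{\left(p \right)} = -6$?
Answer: $\frac{2916}{4225} \approx 0.69018$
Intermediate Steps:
$\left(\left(4 - 5\right)^{2} + \frac{S{\left(0 \right)} - 27}{\left(2 + \left(4 + 5\right)\right)^{2} + 74}\right)^{2} = \left(\left(4 - 5\right)^{2} + \frac{-6 - 27}{\left(2 + \left(4 + 5\right)\right)^{2} + 74}\right)^{2} = \left(\left(-1\right)^{2} - \frac{33}{\left(2 + 9\right)^{2} + 74}\right)^{2} = \left(1 - \frac{33}{11^{2} + 74}\right)^{2} = \left(1 - \frac{33}{121 + 74}\right)^{2} = \left(1 - \frac{33}{195}\right)^{2} = \left(1 - \frac{11}{65}\right)^{2} = \left(\frac{54}{65}\right)^{2} = \frac{2916}{4225}$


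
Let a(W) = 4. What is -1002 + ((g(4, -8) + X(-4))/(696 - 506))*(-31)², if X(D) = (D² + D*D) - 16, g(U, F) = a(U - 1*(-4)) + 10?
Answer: -16155/19 ≈ -850.26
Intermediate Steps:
g(U, F) = 14 (g(U, F) = 4 + 10 = 14)
X(D) = -16 + 2*D² (X(D) = (D² + D²) - 16 = 2*D² - 16 = -16 + 2*D²)
-1002 + ((g(4, -8) + X(-4))/(696 - 506))*(-31)² = -1002 + ((14 + (-16 + 2*(-4)²))/(696 - 506))*(-31)² = -1002 + ((14 + (-16 + 2*16))/190)*961 = -1002 + ((14 + (-16 + 32))*(1/190))*961 = -1002 + ((14 + 16)*(1/190))*961 = -1002 + (30*(1/190))*961 = -1002 + (3/19)*961 = -1002 + 2883/19 = -16155/19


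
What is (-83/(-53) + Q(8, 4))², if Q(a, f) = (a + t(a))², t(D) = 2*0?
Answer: 12075625/2809 ≈ 4298.9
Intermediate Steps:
t(D) = 0
Q(a, f) = a² (Q(a, f) = (a + 0)² = a²)
(-83/(-53) + Q(8, 4))² = (-83/(-53) + 8²)² = (-83*(-1/53) + 64)² = (83/53 + 64)² = (3475/53)² = 12075625/2809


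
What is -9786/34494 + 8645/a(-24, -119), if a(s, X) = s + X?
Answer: -3841026/63239 ≈ -60.738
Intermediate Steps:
a(s, X) = X + s
-9786/34494 + 8645/a(-24, -119) = -9786/34494 + 8645/(-119 - 24) = -9786*1/34494 + 8645/(-143) = -1631/5749 + 8645*(-1/143) = -1631/5749 - 665/11 = -3841026/63239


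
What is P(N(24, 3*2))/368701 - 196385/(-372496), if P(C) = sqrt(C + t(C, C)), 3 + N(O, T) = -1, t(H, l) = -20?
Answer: 6335/12016 + 2*I*sqrt(6)/368701 ≈ 0.52721 + 1.3287e-5*I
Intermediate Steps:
N(O, T) = -4 (N(O, T) = -3 - 1 = -4)
P(C) = sqrt(-20 + C) (P(C) = sqrt(C - 20) = sqrt(-20 + C))
P(N(24, 3*2))/368701 - 196385/(-372496) = sqrt(-20 - 4)/368701 - 196385/(-372496) = sqrt(-24)*(1/368701) - 196385*(-1/372496) = (2*I*sqrt(6))*(1/368701) + 6335/12016 = 2*I*sqrt(6)/368701 + 6335/12016 = 6335/12016 + 2*I*sqrt(6)/368701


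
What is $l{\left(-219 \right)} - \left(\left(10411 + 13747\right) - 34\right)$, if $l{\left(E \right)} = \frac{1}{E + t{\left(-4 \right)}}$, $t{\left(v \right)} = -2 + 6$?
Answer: $- \frac{5186661}{215} \approx -24124.0$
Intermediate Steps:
$t{\left(v \right)} = 4$
$l{\left(E \right)} = \frac{1}{4 + E}$ ($l{\left(E \right)} = \frac{1}{E + 4} = \frac{1}{4 + E}$)
$l{\left(-219 \right)} - \left(\left(10411 + 13747\right) - 34\right) = \frac{1}{4 - 219} - \left(\left(10411 + 13747\right) - 34\right) = \frac{1}{-215} - \left(24158 - 34\right) = - \frac{1}{215} - 24124 = - \frac{5186661}{215}$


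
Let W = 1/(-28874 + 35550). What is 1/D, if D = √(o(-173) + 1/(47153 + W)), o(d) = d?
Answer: -I*√17143416107332069089/54459256541 ≈ -0.076029*I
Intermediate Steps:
W = 1/6676 ≈ 0.00014979
D = I*√17143416107332069089/314793429 (D = √(-173 + 1/(47153 + 1/6676)) = √(-173 + 1/(314793429/6676)) = √(-173 + 6676/314793429) = √(-54459256541/314793429) = I*√17143416107332069089/314793429 ≈ 13.153*I)
1/D = 1/(I*√17143416107332069089/314793429) = -I*√17143416107332069089/54459256541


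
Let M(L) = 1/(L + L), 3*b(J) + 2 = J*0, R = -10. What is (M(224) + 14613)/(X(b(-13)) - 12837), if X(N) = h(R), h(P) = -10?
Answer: -6546625/5755456 ≈ -1.1375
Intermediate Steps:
b(J) = -⅔ (b(J) = -⅔ + (J*0)/3 = -⅔ + (⅓)*0 = -⅔ + 0 = -⅔)
X(N) = -10
M(L) = 1/(2*L)
(M(224) + 14613)/(X(b(-13)) - 12837) = ((½)/224 + 14613)/(-10 - 12837) = ((½)*(1/224) + 14613)/(-12847) = (1/448 + 14613)*(-1/12847) = (6546625/448)*(-1/12847) = -6546625/5755456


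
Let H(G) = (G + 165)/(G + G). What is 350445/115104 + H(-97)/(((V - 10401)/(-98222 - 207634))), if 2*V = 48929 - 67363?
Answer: -5197064273/2147418592 ≈ -2.4201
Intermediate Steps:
H(G) = (165 + G)/(2*G) (H(G) = (165 + G)/((2*G)) = (165 + G)*(1/(2*G)) = (165 + G)/(2*G))
V = -9217 (V = (48929 - 67363)/2 = (½)*(-18434) = -9217)
350445/115104 + H(-97)/(((V - 10401)/(-98222 - 207634))) = 350445/115104 + ((½)*(165 - 97)/(-97))/(((-9217 - 10401)/(-98222 - 207634))) = 350445*(1/115104) + ((½)*(-1/97)*68)/((-19618/(-305856))) = 116815/38368 - 34/(97*((-19618*(-1/305856)))) = 116815/38368 - 34/(97*9809/152928) = 116815/38368 - 34/97*152928/9809 = 116815/38368 - 305856/55969 = -5197064273/2147418592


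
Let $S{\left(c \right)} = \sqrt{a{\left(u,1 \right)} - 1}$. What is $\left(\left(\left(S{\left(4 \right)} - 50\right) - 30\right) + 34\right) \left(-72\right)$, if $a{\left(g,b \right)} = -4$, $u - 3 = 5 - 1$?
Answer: $3312 - 72 i \sqrt{5} \approx 3312.0 - 161.0 i$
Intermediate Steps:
$u = 7$ ($u = 3 + \left(5 - 1\right) = 3 + 4 = 7$)
$S{\left(c \right)} = i \sqrt{5}$ ($S{\left(c \right)} = \sqrt{-4 - 1} = \sqrt{-5} = i \sqrt{5}$)
$\left(\left(\left(S{\left(4 \right)} - 50\right) - 30\right) + 34\right) \left(-72\right) = \left(\left(\left(i \sqrt{5} - 50\right) - 30\right) + 34\right) \left(-72\right) = \left(\left(\left(-50 + i \sqrt{5}\right) - 30\right) + 34\right) \left(-72\right) = \left(\left(-80 + i \sqrt{5}\right) + 34\right) \left(-72\right) = \left(-46 + i \sqrt{5}\right) \left(-72\right) = 3312 - 72 i \sqrt{5}$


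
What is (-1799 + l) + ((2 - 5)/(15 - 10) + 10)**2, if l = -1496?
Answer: -80166/25 ≈ -3206.6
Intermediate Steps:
(-1799 + l) + ((2 - 5)/(15 - 10) + 10)**2 = (-1799 - 1496) + ((2 - 5)/(15 - 10) + 10)**2 = -3295 + (-3/5 + 10)**2 = -3295 + (47/5)**2 = -3295 + 2209/25 = -80166/25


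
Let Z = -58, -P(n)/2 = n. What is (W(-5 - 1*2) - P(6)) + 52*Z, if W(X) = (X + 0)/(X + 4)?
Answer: -9005/3 ≈ -3001.7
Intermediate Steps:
P(n) = -2*n
W(X) = X/(4 + X)
(W(-5 - 1*2) - P(6)) + 52*Z = ((-5 - 1*2)/(4 + (-5 - 1*2)) - (-2)*6) + 52*(-58) = ((-5 - 2)/(4 + (-5 - 2)) - 1*(-12)) - 3016 = (-7/(4 - 7) + 12) - 3016 = (-7/(-3) + 12) - 3016 = (-7*(-⅓) + 12) - 3016 = (7/3 + 12) - 3016 = 43/3 - 3016 = -9005/3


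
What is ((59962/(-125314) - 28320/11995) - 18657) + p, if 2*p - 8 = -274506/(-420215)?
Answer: -168337374209243673/9023465371535 ≈ -18656.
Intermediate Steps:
p = 1818113/420215 (p = 4 + (-274506/(-420215))/2 = 4 + (-274506*(-1/420215))/2 = 4 + (½)*(274506/420215) = 4 + 137253/420215 = 1818113/420215 ≈ 4.3266)
((59962/(-125314) - 28320/11995) - 18657) + p = ((59962/(-125314) - 28320/11995) - 18657) + 1818113/420215 = ((59962*(-1/125314) - 28320*1/11995) - 18657) + 1818113/420215 = ((-4283/8951 - 5664/2399) - 18657) + 1818113/420215 = (-60973381/21473449 - 18657) + 1818113/420215 = -400691111374/21473449 + 1818113/420215 = -168337374209243673/9023465371535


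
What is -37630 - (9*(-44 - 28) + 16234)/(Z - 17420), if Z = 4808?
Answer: -237286987/6306 ≈ -37629.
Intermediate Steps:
-37630 - (9*(-44 - 28) + 16234)/(Z - 17420) = -37630 - (9*(-44 - 28) + 16234)/(4808 - 17420) = -37630 - (9*(-72) + 16234)/(-12612) = -37630 - (-648 + 16234)*(-1)/12612 = -37630 - 15586*(-1)/12612 = -37630 - 1*(-7793/6306) = -37630 + 7793/6306 = -237286987/6306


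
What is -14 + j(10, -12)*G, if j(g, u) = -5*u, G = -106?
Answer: -6374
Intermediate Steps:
-14 + j(10, -12)*G = -14 - 5*(-12)*(-106) = -14 + 60*(-106) = -14 - 6360 = -6374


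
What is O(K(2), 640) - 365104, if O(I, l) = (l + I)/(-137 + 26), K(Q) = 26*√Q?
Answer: -40527184/111 - 26*√2/111 ≈ -3.6511e+5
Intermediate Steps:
O(I, l) = -I/111 - l/111 (O(I, l) = (I + l)/(-111) = (I + l)*(-1/111) = -I/111 - l/111)
O(K(2), 640) - 365104 = (-26*√2/111 - 1/111*640) - 365104 = (-26*√2/111 - 640/111) - 365104 = (-640/111 - 26*√2/111) - 365104 = -40527184/111 - 26*√2/111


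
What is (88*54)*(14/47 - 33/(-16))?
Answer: 527175/47 ≈ 11216.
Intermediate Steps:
(88*54)*(14/47 - 33/(-16)) = 4752*(14*(1/47) - 33*(-1/16)) = 4752*(14/47 + 33/16) = 4752*(1775/752) = 527175/47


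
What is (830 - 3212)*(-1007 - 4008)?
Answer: 11945730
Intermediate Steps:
(830 - 3212)*(-1007 - 4008) = -2382*(-5015) = 11945730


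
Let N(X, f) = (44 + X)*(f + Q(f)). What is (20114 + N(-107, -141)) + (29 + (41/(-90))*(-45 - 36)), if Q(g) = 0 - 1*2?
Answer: 291889/10 ≈ 29189.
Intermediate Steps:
Q(g) = -2 (Q(g) = 0 - 2 = -2)
N(X, f) = (-2 + f)*(44 + X) (N(X, f) = (44 + X)*(f - 2) = (44 + X)*(-2 + f) = (-2 + f)*(44 + X))
(20114 + N(-107, -141)) + (29 + (41/(-90))*(-45 - 36)) = (20114 + (-88 - 2*(-107) + 44*(-141) - 107*(-141))) + (29 + (41/(-90))*(-45 - 36)) = (20114 + (-88 + 214 - 6204 + 15087)) + (29 + (41*(-1/90))*(-81)) = (20114 + 9009) + (29 - 41/90*(-81)) = 29123 + (29 + 369/10) = 29123 + 659/10 = 291889/10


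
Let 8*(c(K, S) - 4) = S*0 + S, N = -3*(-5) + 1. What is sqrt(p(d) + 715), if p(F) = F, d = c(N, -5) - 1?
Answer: sqrt(11478)/4 ≈ 26.784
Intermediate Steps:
N = 16 (N = 15 + 1 = 16)
c(K, S) = 4 + S/8 (c(K, S) = 4 + (S*0 + S)/8 = 4 + (0 + S)/8 = 4 + S/8)
d = 19/8 (d = (4 + (1/8)*(-5)) - 1 = (4 - 5/8) - 1 = 27/8 - 1 = 19/8 ≈ 2.3750)
sqrt(p(d) + 715) = sqrt(19/8 + 715) = sqrt(5739/8) = sqrt(11478)/4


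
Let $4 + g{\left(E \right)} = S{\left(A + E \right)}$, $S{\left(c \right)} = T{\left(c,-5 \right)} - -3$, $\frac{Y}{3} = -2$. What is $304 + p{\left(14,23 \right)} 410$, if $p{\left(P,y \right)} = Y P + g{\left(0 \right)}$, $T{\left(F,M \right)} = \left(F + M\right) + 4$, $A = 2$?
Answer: $-34136$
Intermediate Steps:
$Y = -6$ ($Y = 3 \left(-2\right) = -6$)
$T{\left(F,M \right)} = 4 + F + M$
$S{\left(c \right)} = 2 + c$ ($S{\left(c \right)} = \left(4 + c - 5\right) - -3 = \left(-1 + c\right) + 3 = 2 + c$)
$g{\left(E \right)} = E$ ($g{\left(E \right)} = -4 + \left(2 + \left(2 + E\right)\right) = -4 + \left(4 + E\right) = E$)
$p{\left(P,y \right)} = - 6 P$ ($p{\left(P,y \right)} = - 6 P + 0 = - 6 P$)
$304 + p{\left(14,23 \right)} 410 = 304 + \left(-6\right) 14 \cdot 410 = 304 - 34440 = -34136$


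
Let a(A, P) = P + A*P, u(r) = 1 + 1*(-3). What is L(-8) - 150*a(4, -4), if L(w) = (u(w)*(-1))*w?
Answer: 2984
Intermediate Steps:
u(r) = -2 (u(r) = 1 - 3 = -2)
L(w) = 2*w (L(w) = (-2*(-1))*w = 2*w)
L(-8) - 150*a(4, -4) = 2*(-8) - (-600)*(1 + 4) = -16 - (-600)*5 = -16 - 150*(-20) = -16 + 3000 = 2984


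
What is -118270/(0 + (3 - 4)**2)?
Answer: -118270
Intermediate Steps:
-118270/(0 + (3 - 4)**2) = -118270/(0 + (-1)**2) = -118270/(0 + 1) = -118270/1 = -118270*1 = -118270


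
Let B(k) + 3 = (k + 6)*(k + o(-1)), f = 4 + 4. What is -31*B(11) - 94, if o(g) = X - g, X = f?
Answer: -10541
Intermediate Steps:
f = 8
X = 8
o(g) = 8 - g
B(k) = -3 + (6 + k)*(9 + k) (B(k) = -3 + (k + 6)*(k + (8 - 1*(-1))) = -3 + (6 + k)*(k + (8 + 1)) = -3 + (6 + k)*(k + 9) = -3 + (6 + k)*(9 + k))
-31*B(11) - 94 = -31*(51 + 11² + 15*11) - 94 = -31*(51 + 121 + 165) - 94 = -31*337 - 94 = -10447 - 94 = -10541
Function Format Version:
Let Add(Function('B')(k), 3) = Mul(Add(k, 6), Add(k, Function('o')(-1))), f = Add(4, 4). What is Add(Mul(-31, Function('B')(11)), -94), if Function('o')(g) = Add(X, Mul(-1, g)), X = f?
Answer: -10541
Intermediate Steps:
f = 8
X = 8
Function('o')(g) = Add(8, Mul(-1, g))
Function('B')(k) = Add(-3, Mul(Add(6, k), Add(9, k))) (Function('B')(k) = Add(-3, Mul(Add(k, 6), Add(k, Add(8, Mul(-1, -1))))) = Add(-3, Mul(Add(6, k), Add(k, Add(8, 1)))) = Add(-3, Mul(Add(6, k), Add(k, 9))) = Add(-3, Mul(Add(6, k), Add(9, k))))
Add(Mul(-31, Function('B')(11)), -94) = Add(Mul(-31, Add(51, Pow(11, 2), Mul(15, 11))), -94) = Add(Mul(-31, Add(51, 121, 165)), -94) = Add(Mul(-31, 337), -94) = Add(-10447, -94) = -10541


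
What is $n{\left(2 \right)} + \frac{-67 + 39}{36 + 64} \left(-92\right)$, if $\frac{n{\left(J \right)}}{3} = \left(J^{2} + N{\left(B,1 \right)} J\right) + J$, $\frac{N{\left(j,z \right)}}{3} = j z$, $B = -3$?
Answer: $- \frac{256}{25} \approx -10.24$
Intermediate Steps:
$N{\left(j,z \right)} = 3 j z$
$n{\left(J \right)} = - 24 J + 3 J^{2}$ ($n{\left(J \right)} = 3 \left(\left(J^{2} + 3 \left(-3\right) 1 J\right) + J\right) = 3 \left(\left(J^{2} - 9 J\right) + J\right) = 3 \left(J^{2} - 8 J\right) = - 24 J + 3 J^{2}$)
$n{\left(2 \right)} + \frac{-67 + 39}{36 + 64} \left(-92\right) = 3 \cdot 2 \left(-8 + 2\right) + \frac{-67 + 39}{36 + 64} \left(-92\right) = 3 \cdot 2 \left(-6\right) + - \frac{28}{100} \left(-92\right) = -36 + \left(-28\right) \frac{1}{100} \left(-92\right) = -36 - - \frac{644}{25} = -36 + \frac{644}{25} = - \frac{256}{25}$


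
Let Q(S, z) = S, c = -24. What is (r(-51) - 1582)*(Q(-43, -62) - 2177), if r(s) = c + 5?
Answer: 3554220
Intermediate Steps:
r(s) = -19 (r(s) = -24 + 5 = -19)
(r(-51) - 1582)*(Q(-43, -62) - 2177) = (-19 - 1582)*(-43 - 2177) = -1601*(-2220) = 3554220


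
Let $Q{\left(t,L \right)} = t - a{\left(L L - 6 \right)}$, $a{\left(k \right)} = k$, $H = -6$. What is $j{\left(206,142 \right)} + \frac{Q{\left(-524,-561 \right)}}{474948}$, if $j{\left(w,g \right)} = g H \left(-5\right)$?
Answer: $\frac{2022963241}{474948} \approx 4259.3$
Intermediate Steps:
$j{\left(w,g \right)} = 30 g$ ($j{\left(w,g \right)} = g \left(-6\right) \left(-5\right) = - 6 g \left(-5\right) = 30 g$)
$Q{\left(t,L \right)} = 6 + t - L^{2}$ ($Q{\left(t,L \right)} = t - \left(L L - 6\right) = t - \left(L^{2} - 6\right) = t - \left(-6 + L^{2}\right) = 6 + t - L^{2}$)
$j{\left(206,142 \right)} + \frac{Q{\left(-524,-561 \right)}}{474948} = 30 \cdot 142 + \frac{6 - 524 - \left(-561\right)^{2}}{474948} = 4260 + \left(6 - 524 - 314721\right) \frac{1}{474948} = 4260 - \frac{315239}{474948} = \frac{2022963241}{474948}$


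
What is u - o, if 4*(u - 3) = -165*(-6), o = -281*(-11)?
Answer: -5681/2 ≈ -2840.5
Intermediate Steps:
o = 3091
u = 501/2 (u = 3 + (-165*(-6))/4 = 3 + (¼)*990 = 3 + 495/2 = 501/2 ≈ 250.50)
u - o = 501/2 - 1*3091 = 501/2 - 3091 = -5681/2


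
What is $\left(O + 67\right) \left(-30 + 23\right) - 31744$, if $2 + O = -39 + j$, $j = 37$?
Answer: $-32185$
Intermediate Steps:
$O = -4$ ($O = -2 + \left(-39 + 37\right) = -2 - 2 = -4$)
$\left(O + 67\right) \left(-30 + 23\right) - 31744 = \left(-4 + 67\right) \left(-30 + 23\right) - 31744 = 63 \left(-7\right) - 31744 = -441 - 31744 = -32185$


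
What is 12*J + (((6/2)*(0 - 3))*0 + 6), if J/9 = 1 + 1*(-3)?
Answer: -210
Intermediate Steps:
J = -18 (J = 9*(1 + 1*(-3)) = 9*(1 - 3) = 9*(-2) = -18)
12*J + (((6/2)*(0 - 3))*0 + 6) = 12*(-18) + (((6/2)*(0 - 3))*0 + 6) = -216 + (((6*(1/2))*(-3))*0 + 6) = -216 + ((3*(-3))*0 + 6) = -216 + (-9*0 + 6) = -216 + (0 + 6) = -216 + 6 = -210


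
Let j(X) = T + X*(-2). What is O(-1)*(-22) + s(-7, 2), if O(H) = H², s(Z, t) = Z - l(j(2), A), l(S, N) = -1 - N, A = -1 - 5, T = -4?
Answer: -34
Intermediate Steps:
A = -6
j(X) = -4 - 2*X (j(X) = -4 + X*(-2) = -4 - 2*X)
s(Z, t) = -5 + Z (s(Z, t) = Z - (-1 - 1*(-6)) = Z - (-1 + 6) = Z - 1*5 = Z - 5 = -5 + Z)
O(-1)*(-22) + s(-7, 2) = (-1)²*(-22) + (-5 - 7) = 1*(-22) - 12 = -22 - 12 = -34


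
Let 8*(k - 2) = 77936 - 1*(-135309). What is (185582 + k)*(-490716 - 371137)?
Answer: -1463354860201/8 ≈ -1.8292e+11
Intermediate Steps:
k = 213261/8 (k = 2 + (77936 - 1*(-135309))/8 = 2 + (77936 + 135309)/8 = 2 + (⅛)*213245 = 2 + 213245/8 = 213261/8 ≈ 26658.)
(185582 + k)*(-490716 - 371137) = (185582 + 213261/8)*(-490716 - 371137) = (1697917/8)*(-861853) = -1463354860201/8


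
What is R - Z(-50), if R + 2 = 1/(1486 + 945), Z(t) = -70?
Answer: 165309/2431 ≈ 68.000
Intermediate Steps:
R = -4861/2431 (R = -2 + 1/(1486 + 945) = -2 + 1/2431 = -4861/2431 ≈ -1.9996)
R - Z(-50) = -4861/2431 - 1*(-70) = -4861/2431 + 70 = 165309/2431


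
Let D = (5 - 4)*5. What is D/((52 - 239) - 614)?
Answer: -5/801 ≈ -0.0062422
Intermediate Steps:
D = 5 (D = 1*5 = 5)
D/((52 - 239) - 614) = 5/((52 - 239) - 614) = 5/(-187 - 614) = 5/(-801) = -1/801*5 = -5/801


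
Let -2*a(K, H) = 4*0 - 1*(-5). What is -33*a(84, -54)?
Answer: 165/2 ≈ 82.500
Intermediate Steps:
a(K, H) = -5/2 (a(K, H) = -(4*0 - 1*(-5))/2 = -(0 + 5)/2 = -1/2*5 = -5/2)
-33*a(84, -54) = -33*(-5/2) = 165/2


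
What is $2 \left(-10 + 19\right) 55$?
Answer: $990$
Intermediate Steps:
$2 \left(-10 + 19\right) 55 = 2 \cdot 9 \cdot 55 = 18 \cdot 55 = 990$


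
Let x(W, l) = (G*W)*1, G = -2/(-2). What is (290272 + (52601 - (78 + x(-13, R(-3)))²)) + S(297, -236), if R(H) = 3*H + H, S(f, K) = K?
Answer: 338412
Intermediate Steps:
G = 1 (G = -2*(-½) = 1)
R(H) = 4*H
x(W, l) = W (x(W, l) = (1*W)*1 = W*1 = W)
(290272 + (52601 - (78 + x(-13, R(-3)))²)) + S(297, -236) = (290272 + (52601 - (78 - 13)²)) - 236 = (290272 + (52601 - 1*65²)) - 236 = (290272 + (52601 - 1*4225)) - 236 = (290272 + (52601 - 4225)) - 236 = (290272 + 48376) - 236 = 338648 - 236 = 338412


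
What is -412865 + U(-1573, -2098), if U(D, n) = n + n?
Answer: -417061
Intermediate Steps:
U(D, n) = 2*n
-412865 + U(-1573, -2098) = -412865 + 2*(-2098) = -412865 - 4196 = -417061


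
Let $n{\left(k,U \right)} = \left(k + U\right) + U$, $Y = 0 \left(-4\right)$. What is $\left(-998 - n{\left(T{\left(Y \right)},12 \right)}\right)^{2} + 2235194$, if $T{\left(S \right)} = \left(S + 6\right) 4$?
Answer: $3329310$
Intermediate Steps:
$Y = 0$
$T{\left(S \right)} = 24 + 4 S$ ($T{\left(S \right)} = \left(6 + S\right) 4 = 24 + 4 S$)
$n{\left(k,U \right)} = k + 2 U$ ($n{\left(k,U \right)} = \left(U + k\right) + U = k + 2 U$)
$\left(-998 - n{\left(T{\left(Y \right)},12 \right)}\right)^{2} + 2235194 = \left(-998 - \left(\left(24 + 4 \cdot 0\right) + 2 \cdot 12\right)\right)^{2} + 2235194 = \left(-998 - \left(\left(24 + 0\right) + 24\right)\right)^{2} + 2235194 = \left(-998 - \left(24 + 24\right)\right)^{2} + 2235194 = \left(-998 - 48\right)^{2} + 2235194 = \left(-1046\right)^{2} + 2235194 = 1094116 + 2235194 = 3329310$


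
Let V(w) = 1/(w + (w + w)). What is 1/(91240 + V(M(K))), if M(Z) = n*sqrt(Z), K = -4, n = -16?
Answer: 840867840/76720781721601 - 96*I/76720781721601 ≈ 1.096e-5 - 1.2513e-12*I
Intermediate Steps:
M(Z) = -16*sqrt(Z)
V(w) = 1/(3*w) (V(w) = 1/(w + 2*w) = 1/(3*w))
1/(91240 + V(M(K))) = 1/(91240 + 1/(3*((-32*I)))) = 1/(91240 + (I/32)/3) = 1/(91240 + I/96) = 9216*(91240 - I/96)/76720781721601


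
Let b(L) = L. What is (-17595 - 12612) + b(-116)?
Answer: -30323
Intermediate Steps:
(-17595 - 12612) + b(-116) = (-17595 - 12612) - 116 = -30207 - 116 = -30323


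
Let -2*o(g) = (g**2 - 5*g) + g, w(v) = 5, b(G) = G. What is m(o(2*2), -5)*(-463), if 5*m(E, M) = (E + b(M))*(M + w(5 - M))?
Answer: 0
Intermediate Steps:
o(g) = 2*g - g**2/2 (o(g) = -((g**2 - 5*g) + g)/2 = -(g**2 - 4*g)/2 = 2*g - g**2/2)
m(E, M) = (5 + M)*(E + M)/5 (m(E, M) = ((E + M)*(M + 5))/5 = ((E + M)*(5 + M))/5 = ((5 + M)*(E + M))/5 = (5 + M)*(E + M)/5)
m(o(2*2), -5)*(-463) = ((2*2)*(4 - 2*2)/2 - 5 + (1/5)*(-5)**2 + (1/5)*((2*2)*(4 - 2*2)/2)*(-5))*(-463) = ((1/2)*4*(4 - 1*4) - 5 + (1/5)*25 + (1/5)*((1/2)*4*(4 - 1*4))*(-5))*(-463) = ((1/2)*4*(4 - 4) - 5 + 5 + (1/5)*((1/2)*4*(4 - 4))*(-5))*(-463) = ((1/2)*4*0 - 5 + 5 + (1/5)*((1/2)*4*0)*(-5))*(-463) = (0 - 5 + 5 + (1/5)*0*(-5))*(-463) = (0 - 5 + 5 + 0)*(-463) = 0*(-463) = 0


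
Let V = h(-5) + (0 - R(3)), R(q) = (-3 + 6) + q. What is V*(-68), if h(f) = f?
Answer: 748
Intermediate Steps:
R(q) = 3 + q
V = -11 (V = -5 + (0 - (3 + 3)) = -5 + (0 - 1*6) = -5 + (0 - 6) = -5 - 6 = -11)
V*(-68) = -11*(-68) = 748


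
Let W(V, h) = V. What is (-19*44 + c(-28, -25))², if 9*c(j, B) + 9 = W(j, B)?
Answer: 57168721/81 ≈ 7.0579e+5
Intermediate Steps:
c(j, B) = -1 + j/9
(-19*44 + c(-28, -25))² = (-19*44 + (-1 + (⅑)*(-28)))² = (-836 + (-1 - 28/9))² = (-836 - 37/9)² = (-7561/9)² = 57168721/81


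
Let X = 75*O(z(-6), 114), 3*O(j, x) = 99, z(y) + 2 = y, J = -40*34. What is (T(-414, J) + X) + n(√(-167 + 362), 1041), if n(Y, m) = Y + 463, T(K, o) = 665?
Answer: 3603 + √195 ≈ 3617.0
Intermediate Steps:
J = -1360
z(y) = -2 + y
O(j, x) = 33 (O(j, x) = (⅓)*99 = 33)
X = 2475 (X = 75*33 = 2475)
n(Y, m) = 463 + Y
(T(-414, J) + X) + n(√(-167 + 362), 1041) = (665 + 2475) + (463 + √(-167 + 362)) = 3140 + (463 + √195) = 3603 + √195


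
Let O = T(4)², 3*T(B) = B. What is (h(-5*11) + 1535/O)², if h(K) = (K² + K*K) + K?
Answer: 12041770225/256 ≈ 4.7038e+7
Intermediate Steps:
T(B) = B/3
O = 16/9 (O = ((⅓)*4)² = (4/3)² = 16/9 ≈ 1.7778)
h(K) = K + 2*K² (h(K) = (K² + K²) + K = 2*K² + K = K + 2*K²)
(h(-5*11) + 1535/O)² = ((-5*11)*(1 + 2*(-5*11)) + 1535/(16/9))² = (-55*(1 + 2*(-55)) + 1535*(9/16))² = (-55*(1 - 110) + 13815/16)² = (-55*(-109) + 13815/16)² = (5995 + 13815/16)² = (109735/16)² = 12041770225/256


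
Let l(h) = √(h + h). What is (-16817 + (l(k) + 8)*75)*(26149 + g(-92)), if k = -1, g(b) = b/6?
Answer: -1271429017/3 + 1960025*I*√2 ≈ -4.2381e+8 + 2.7719e+6*I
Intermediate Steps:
g(b) = b/6 (g(b) = b*(⅙) = b/6)
l(h) = √2*√h (l(h) = √(2*h) = √2*√h)
(-16817 + (l(k) + 8)*75)*(26149 + g(-92)) = (-16817 + (√2*√(-1) + 8)*75)*(26149 + (⅙)*(-92)) = (-16817 + (√2*I + 8)*75)*(26149 - 46/3) = (-16817 + (I*√2 + 8)*75)*(78401/3) = (-16817 + (8 + I*√2)*75)*(78401/3) = (-16817 + (600 + 75*I*√2))*(78401/3) = (-16217 + 75*I*√2)*(78401/3) = -1271429017/3 + 1960025*I*√2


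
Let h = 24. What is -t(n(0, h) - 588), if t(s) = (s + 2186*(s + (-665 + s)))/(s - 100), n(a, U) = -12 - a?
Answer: -407749/70 ≈ -5825.0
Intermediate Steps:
t(s) = (-1453690 + 4373*s)/(-100 + s) (t(s) = (s + 2186*(-665 + 2*s))/(-100 + s) = (s + (-1453690 + 4372*s))/(-100 + s) = (-1453690 + 4373*s)/(-100 + s))
-t(n(0, h) - 588) = -(-1453690 + 4373*((-12 - 1*0) - 588))/(-100 + ((-12 - 1*0) - 588)) = -(-1453690 + 4373*((-12 + 0) - 588))/(-100 + ((-12 + 0) - 588)) = -(-1453690 + 4373*(-12 - 588))/(-100 + (-12 - 588)) = -(-1453690 + 4373*(-600))/(-100 - 600) = -(-1453690 - 2623800)/(-700) = -(-1)*(-4077490)/700 = -1*407749/70 = -407749/70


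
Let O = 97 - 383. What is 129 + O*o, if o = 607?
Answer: -173473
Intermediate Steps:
O = -286
129 + O*o = 129 - 286*607 = 129 - 173602 = -173473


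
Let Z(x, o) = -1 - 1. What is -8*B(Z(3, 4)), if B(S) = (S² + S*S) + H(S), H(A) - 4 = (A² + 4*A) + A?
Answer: -48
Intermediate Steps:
Z(x, o) = -2
H(A) = 4 + A² + 5*A (H(A) = 4 + ((A² + 4*A) + A) = 4 + (A² + 5*A) = 4 + A² + 5*A)
B(S) = 4 + 3*S² + 5*S (B(S) = (S² + S*S) + (4 + S² + 5*S) = (S² + S²) + (4 + S² + 5*S) = 2*S² + (4 + S² + 5*S) = 4 + 3*S² + 5*S)
-8*B(Z(3, 4)) = -8*(4 + 3*(-2)² + 5*(-2)) = -8*(4 + 3*4 - 10) = -8*(4 + 12 - 10) = -8*6 = -48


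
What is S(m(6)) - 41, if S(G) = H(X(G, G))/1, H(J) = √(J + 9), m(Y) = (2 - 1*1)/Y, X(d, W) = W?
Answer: -41 + √330/6 ≈ -37.972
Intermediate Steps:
m(Y) = 1/Y (m(Y) = (2 - 1)/Y = 1/Y)
H(J) = √(9 + J)
S(G) = √(9 + G) (S(G) = √(9 + G)/1 = √(9 + G)*1 = √(9 + G))
S(m(6)) - 41 = √(9 + 1/6) - 41 = √(9 + ⅙) - 41 = √(55/6) - 41 = √330/6 - 41 = -41 + √330/6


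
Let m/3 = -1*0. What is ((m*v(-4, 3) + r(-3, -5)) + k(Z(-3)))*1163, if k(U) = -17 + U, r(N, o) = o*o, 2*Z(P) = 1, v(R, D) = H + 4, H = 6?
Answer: 19771/2 ≈ 9885.5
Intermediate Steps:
v(R, D) = 10 (v(R, D) = 6 + 4 = 10)
Z(P) = ½ (Z(P) = (½)*1 = ½)
r(N, o) = o²
m = 0 (m = 3*(-1*0) = 3*0 = 0)
((m*v(-4, 3) + r(-3, -5)) + k(Z(-3)))*1163 = ((0*10 + (-5)²) + (-17 + ½))*1163 = ((0 + 25) - 33/2)*1163 = (25 - 33/2)*1163 = (17/2)*1163 = 19771/2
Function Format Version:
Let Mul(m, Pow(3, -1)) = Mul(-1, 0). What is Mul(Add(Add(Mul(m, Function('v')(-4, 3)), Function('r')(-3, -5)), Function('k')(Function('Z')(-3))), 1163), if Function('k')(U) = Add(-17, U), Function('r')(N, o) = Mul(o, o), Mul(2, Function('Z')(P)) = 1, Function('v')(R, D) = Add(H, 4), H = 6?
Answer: Rational(19771, 2) ≈ 9885.5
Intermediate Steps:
Function('v')(R, D) = 10 (Function('v')(R, D) = Add(6, 4) = 10)
Function('Z')(P) = Rational(1, 2) (Function('Z')(P) = Mul(Rational(1, 2), 1) = Rational(1, 2))
Function('r')(N, o) = Pow(o, 2)
m = 0 (m = Mul(3, Mul(-1, 0)) = Mul(3, 0) = 0)
Mul(Add(Add(Mul(m, Function('v')(-4, 3)), Function('r')(-3, -5)), Function('k')(Function('Z')(-3))), 1163) = Mul(Add(Add(Mul(0, 10), Pow(-5, 2)), Add(-17, Rational(1, 2))), 1163) = Mul(Add(Add(0, 25), Rational(-33, 2)), 1163) = Mul(Add(25, Rational(-33, 2)), 1163) = Mul(Rational(17, 2), 1163) = Rational(19771, 2)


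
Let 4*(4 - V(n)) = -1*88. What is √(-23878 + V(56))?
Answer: 2*I*√5963 ≈ 154.44*I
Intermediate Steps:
V(n) = 26 (V(n) = 4 - (-1)*88/4 = 4 - ¼*(-88) = 4 + 22 = 26)
√(-23878 + V(56)) = √(-23878 + 26) = √(-23852) = 2*I*√5963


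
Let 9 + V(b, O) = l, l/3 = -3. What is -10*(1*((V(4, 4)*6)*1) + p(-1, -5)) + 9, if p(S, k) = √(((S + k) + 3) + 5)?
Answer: 1089 - 10*√2 ≈ 1074.9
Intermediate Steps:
l = -9 (l = 3*(-3) = -9)
V(b, O) = -18 (V(b, O) = -9 - 9 = -18)
p(S, k) = √(8 + S + k) (p(S, k) = √((3 + S + k) + 5) = √(8 + S + k))
-10*(1*((V(4, 4)*6)*1) + p(-1, -5)) + 9 = -10*(1*(-18*6*1) + √(8 - 1 - 5)) + 9 = -10*(1*(-108*1) + √2) + 9 = -10*(1*(-108) + √2) + 9 = -10*(-108 + √2) + 9 = (1080 - 10*√2) + 9 = 1089 - 10*√2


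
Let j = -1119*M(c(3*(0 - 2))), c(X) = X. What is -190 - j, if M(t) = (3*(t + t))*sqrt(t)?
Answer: -190 - 40284*I*sqrt(6) ≈ -190.0 - 98675.0*I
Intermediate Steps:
M(t) = 6*t**(3/2) (M(t) = (3*(2*t))*sqrt(t) = (6*t)*sqrt(t) = 6*t**(3/2))
j = 40284*I*sqrt(6) (j = -6714*(3*(0 - 2))**(3/2) = -6714*(3*(-2))**(3/2) = -6714*(-6)**(3/2) = -6714*(-6*I*sqrt(6)) = -(-40284)*I*sqrt(6) = 40284*I*sqrt(6) ≈ 98675.0*I)
-190 - j = -190 - 40284*I*sqrt(6)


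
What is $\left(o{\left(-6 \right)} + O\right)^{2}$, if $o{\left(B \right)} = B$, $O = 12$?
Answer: $36$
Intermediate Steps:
$\left(o{\left(-6 \right)} + O\right)^{2} = \left(-6 + 12\right)^{2} = 6^{2} = 36$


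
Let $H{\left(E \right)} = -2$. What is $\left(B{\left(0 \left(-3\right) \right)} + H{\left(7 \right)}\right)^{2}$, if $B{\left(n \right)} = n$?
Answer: $4$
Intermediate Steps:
$\left(B{\left(0 \left(-3\right) \right)} + H{\left(7 \right)}\right)^{2} = \left(0 \left(-3\right) - 2\right)^{2} = \left(0 - 2\right)^{2} = \left(-2\right)^{2} = 4$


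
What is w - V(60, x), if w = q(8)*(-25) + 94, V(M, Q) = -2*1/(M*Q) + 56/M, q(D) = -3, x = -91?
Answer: 458821/2730 ≈ 168.07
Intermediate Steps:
V(M, Q) = 56/M - 2/(M*Q) (V(M, Q) = -2*1/(M*Q) + 56/M = -2/(M*Q) + 56/M = 56/M - 2/(M*Q))
w = 169 (w = -3*(-25) + 94 = 75 + 94 = 169)
w - V(60, x) = 169 - 2*(-1 + 28*(-91))/(60*(-91)) = 169 - 2*(-1)*(-1 - 2548)/(60*91) = 169 - 2*(-1)*(-2549)/(60*91) = 169 - 1*2549/2730 = 169 - 2549/2730 = 458821/2730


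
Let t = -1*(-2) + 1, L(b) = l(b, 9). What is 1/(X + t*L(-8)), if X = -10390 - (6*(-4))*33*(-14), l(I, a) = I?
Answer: -1/21502 ≈ -4.6507e-5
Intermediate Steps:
L(b) = b
t = 3 (t = 2 + 1 = 3)
X = -21478 (X = -10390 - (-24*33)*(-14) = -10390 - (-792)*(-14) = -10390 - 1*11088 = -10390 - 11088 = -21478)
1/(X + t*L(-8)) = 1/(-21478 + 3*(-8)) = 1/(-21478 - 24) = 1/(-21502) = -1/21502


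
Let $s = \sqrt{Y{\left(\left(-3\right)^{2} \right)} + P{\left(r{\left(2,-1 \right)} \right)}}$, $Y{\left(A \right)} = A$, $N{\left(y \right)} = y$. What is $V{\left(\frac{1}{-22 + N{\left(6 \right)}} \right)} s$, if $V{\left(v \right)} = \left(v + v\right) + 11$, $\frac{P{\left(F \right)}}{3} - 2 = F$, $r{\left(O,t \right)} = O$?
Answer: $\frac{87 \sqrt{21}}{8} \approx 49.836$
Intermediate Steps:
$P{\left(F \right)} = 6 + 3 F$
$V{\left(v \right)} = 11 + 2 v$ ($V{\left(v \right)} = 2 v + 11 = 11 + 2 v$)
$s = \sqrt{21}$ ($s = \sqrt{\left(-3\right)^{2} + \left(6 + 3 \cdot 2\right)} = \sqrt{9 + \left(6 + 6\right)} = \sqrt{9 + 12} = \sqrt{21} \approx 4.5826$)
$V{\left(\frac{1}{-22 + N{\left(6 \right)}} \right)} s = \left(11 + \frac{2}{-22 + 6}\right) \sqrt{21} = \left(11 + \frac{2}{-16}\right) \sqrt{21} = \left(11 + 2 \left(- \frac{1}{16}\right)\right) \sqrt{21} = \left(11 - \frac{1}{8}\right) \sqrt{21} = \frac{87 \sqrt{21}}{8}$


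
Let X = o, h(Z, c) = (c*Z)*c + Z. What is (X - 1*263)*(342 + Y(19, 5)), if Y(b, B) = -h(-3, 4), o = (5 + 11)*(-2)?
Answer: -115935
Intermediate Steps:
h(Z, c) = Z + Z*c² (h(Z, c) = (Z*c)*c + Z = Z*c² + Z = Z + Z*c²)
o = -32 (o = 16*(-2) = -32)
X = -32
Y(b, B) = 51 (Y(b, B) = -(-3)*(1 + 4²) = -(-3)*(1 + 16) = -(-3)*17 = -1*(-51) = 51)
(X - 1*263)*(342 + Y(19, 5)) = (-32 - 1*263)*(342 + 51) = (-32 - 263)*393 = -295*393 = -115935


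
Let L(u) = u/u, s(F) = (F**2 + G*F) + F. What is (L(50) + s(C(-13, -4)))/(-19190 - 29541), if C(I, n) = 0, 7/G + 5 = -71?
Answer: -1/48731 ≈ -2.0521e-5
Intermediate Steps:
G = -7/76 (G = 7/(-5 - 71) = 7/(-76) = 7*(-1/76) = -7/76 ≈ -0.092105)
s(F) = F**2 + 69*F/76 (s(F) = (F**2 - 7*F/76) + F = F**2 + 69*F/76)
L(u) = 1
(L(50) + s(C(-13, -4)))/(-19190 - 29541) = (1 + (1/76)*0*(69 + 76*0))/(-19190 - 29541) = (1 + (1/76)*0*(69 + 0))/(-48731) = (1 + (1/76)*0*69)*(-1/48731) = (1 + 0)*(-1/48731) = 1*(-1/48731) = -1/48731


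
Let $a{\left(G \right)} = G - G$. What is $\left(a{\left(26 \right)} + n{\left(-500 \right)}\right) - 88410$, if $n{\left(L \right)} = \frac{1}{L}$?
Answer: $- \frac{44205001}{500} \approx -88410.0$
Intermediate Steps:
$a{\left(G \right)} = 0$
$\left(a{\left(26 \right)} + n{\left(-500 \right)}\right) - 88410 = \left(0 + \frac{1}{-500}\right) - 88410 = \left(0 - \frac{1}{500}\right) - 88410 = - \frac{1}{500} - 88410 = - \frac{44205001}{500}$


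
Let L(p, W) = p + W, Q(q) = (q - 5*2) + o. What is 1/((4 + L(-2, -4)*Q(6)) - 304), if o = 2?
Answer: -1/288 ≈ -0.0034722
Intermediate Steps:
Q(q) = -8 + q (Q(q) = (q - 5*2) + 2 = (q - 10) + 2 = (-10 + q) + 2 = -8 + q)
L(p, W) = W + p
1/((4 + L(-2, -4)*Q(6)) - 304) = 1/((4 + (-4 - 2)*(-8 + 6)) - 304) = 1/((4 - 6*(-2)) - 304) = 1/((4 + 12) - 304) = 1/(16 - 304) = 1/(-288) = -1/288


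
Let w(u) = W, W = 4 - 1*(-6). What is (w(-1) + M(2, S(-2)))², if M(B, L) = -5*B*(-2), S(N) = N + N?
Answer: 900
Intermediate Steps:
S(N) = 2*N
M(B, L) = 10*B
W = 10 (W = 4 + 6 = 10)
w(u) = 10
(w(-1) + M(2, S(-2)))² = (10 + 10*2)² = (10 + 20)² = 30² = 900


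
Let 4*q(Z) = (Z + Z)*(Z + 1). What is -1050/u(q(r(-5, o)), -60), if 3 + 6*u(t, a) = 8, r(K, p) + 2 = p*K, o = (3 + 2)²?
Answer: -1260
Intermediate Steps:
o = 25 (o = 5² = 25)
r(K, p) = -2 + K*p (r(K, p) = -2 + p*K = -2 + K*p)
q(Z) = Z*(1 + Z)/2 (q(Z) = ((Z + Z)*(Z + 1))/4 = ((2*Z)*(1 + Z))/4 = (2*Z*(1 + Z))/4 = Z*(1 + Z)/2)
u(t, a) = ⅚ (u(t, a) = -½ + (⅙)*8 = -½ + 4/3 = ⅚)
-1050/u(q(r(-5, o)), -60) = -1050/⅚ = -1050*6/5 = -1260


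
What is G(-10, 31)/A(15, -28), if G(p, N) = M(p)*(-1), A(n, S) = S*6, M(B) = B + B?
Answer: -5/42 ≈ -0.11905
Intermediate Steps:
M(B) = 2*B
A(n, S) = 6*S
G(p, N) = -2*p (G(p, N) = (2*p)*(-1) = -2*p)
G(-10, 31)/A(15, -28) = (-2*(-10))/((6*(-28))) = 20/(-168) = 20*(-1/168) = -5/42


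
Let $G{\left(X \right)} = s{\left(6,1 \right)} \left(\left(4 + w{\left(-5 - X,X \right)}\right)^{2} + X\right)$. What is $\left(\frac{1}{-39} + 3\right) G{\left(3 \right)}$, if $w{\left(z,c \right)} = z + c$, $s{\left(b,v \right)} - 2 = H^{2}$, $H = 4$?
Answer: $\frac{2784}{13} \approx 214.15$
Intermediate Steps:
$s{\left(b,v \right)} = 18$ ($s{\left(b,v \right)} = 2 + 4^{2} = 2 + 16 = 18$)
$w{\left(z,c \right)} = c + z$
$G{\left(X \right)} = 18 + 18 X$ ($G{\left(X \right)} = 18 \left(\left(4 + \left(X - \left(5 + X\right)\right)\right)^{2} + X\right) = 18 \left(\left(4 - 5\right)^{2} + X\right) = 18 \left(\left(-1\right)^{2} + X\right) = 18 \left(1 + X\right) = 18 + 18 X$)
$\left(\frac{1}{-39} + 3\right) G{\left(3 \right)} = \left(\frac{1}{-39} + 3\right) \left(18 + 18 \cdot 3\right) = \left(- \frac{1}{39} + 3\right) \left(18 + 54\right) = \frac{116}{39} \cdot 72 = \frac{2784}{13}$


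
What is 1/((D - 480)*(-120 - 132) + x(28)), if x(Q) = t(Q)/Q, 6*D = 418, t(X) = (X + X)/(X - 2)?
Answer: 13/1344253 ≈ 9.6708e-6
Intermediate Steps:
t(X) = 2*X/(-2 + X) (t(X) = (2*X)/(-2 + X) = 2*X/(-2 + X))
D = 209/3 (D = (⅙)*418 = 209/3 ≈ 69.667)
x(Q) = 2/(-2 + Q) (x(Q) = (2*Q/(-2 + Q))/Q = 2/(-2 + Q))
1/((D - 480)*(-120 - 132) + x(28)) = 1/((209/3 - 480)*(-120 - 132) + 2/(-2 + 28)) = 1/(-1231/3*(-252) + 2/26) = 1/(103404 + 2*(1/26)) = 1/(103404 + 1/13) = 1/(1344253/13) = 13/1344253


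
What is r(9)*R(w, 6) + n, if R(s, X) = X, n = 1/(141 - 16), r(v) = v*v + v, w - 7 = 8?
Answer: 67501/125 ≈ 540.01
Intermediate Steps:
w = 15 (w = 7 + 8 = 15)
r(v) = v + v**2 (r(v) = v**2 + v = v + v**2)
n = 1/125 ≈ 0.0080000
r(9)*R(w, 6) + n = (9*(1 + 9))*6 + 1/125 = (9*10)*6 + 1/125 = 90*6 + 1/125 = 540 + 1/125 = 67501/125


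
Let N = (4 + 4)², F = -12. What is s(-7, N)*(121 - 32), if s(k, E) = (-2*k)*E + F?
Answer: 78676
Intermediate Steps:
N = 64 (N = 8² = 64)
s(k, E) = -12 - 2*E*k (s(k, E) = (-2*k)*E - 12 = -2*E*k - 12 = -12 - 2*E*k)
s(-7, N)*(121 - 32) = (-12 - 2*64*(-7))*(121 - 32) = (-12 + 896)*89 = 884*89 = 78676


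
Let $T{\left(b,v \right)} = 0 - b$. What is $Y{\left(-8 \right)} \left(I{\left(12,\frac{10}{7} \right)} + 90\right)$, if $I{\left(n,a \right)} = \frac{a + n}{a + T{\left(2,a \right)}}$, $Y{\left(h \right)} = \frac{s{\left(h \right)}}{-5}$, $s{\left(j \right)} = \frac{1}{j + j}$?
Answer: $\frac{133}{160} \approx 0.83125$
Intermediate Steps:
$T{\left(b,v \right)} = - b$
$s{\left(j \right)} = \frac{1}{2 j}$
$Y{\left(h \right)} = - \frac{1}{10 h}$ ($Y{\left(h \right)} = \frac{\frac{1}{2} \frac{1}{h}}{-5} = \frac{1}{2 h} \left(- \frac{1}{5}\right) = - \frac{1}{10 h}$)
$I{\left(n,a \right)} = \frac{a + n}{-2 + a}$ ($I{\left(n,a \right)} = \frac{a + n}{a - 2} = \frac{a + n}{-2 + a}$)
$Y{\left(-8 \right)} \left(I{\left(12,\frac{10}{7} \right)} + 90\right) = - \frac{1}{10 \left(-8\right)} \left(\frac{\frac{10}{7} + 12}{-2 + \frac{10}{7}} + 90\right) = \left(- \frac{1}{10}\right) \left(- \frac{1}{8}\right) \left(\frac{10 \cdot \frac{1}{7} + 12}{-2 + 10 \cdot \frac{1}{7}} + 90\right) = \frac{\frac{\frac{10}{7} + 12}{-2 + \frac{10}{7}} + 90}{80} = \frac{\frac{1}{- \frac{4}{7}} \cdot \frac{94}{7} + 90}{80} = \frac{\left(- \frac{7}{4}\right) \frac{94}{7} + 90}{80} = \frac{- \frac{47}{2} + 90}{80} = \frac{1}{80} \cdot \frac{133}{2} = \frac{133}{160}$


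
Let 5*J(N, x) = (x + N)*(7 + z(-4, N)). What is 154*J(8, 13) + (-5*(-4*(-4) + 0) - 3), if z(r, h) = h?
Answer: 9619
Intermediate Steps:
J(N, x) = (7 + N)*(N + x)/5 (J(N, x) = ((x + N)*(7 + N))/5 = ((N + x)*(7 + N))/5 = ((7 + N)*(N + x))/5 = (7 + N)*(N + x)/5)
154*J(8, 13) + (-5*(-4*(-4) + 0) - 3) = 154*((⅕)*8² + (7/5)*8 + (7/5)*13 + (⅕)*8*13) + (-5*(-4*(-4) + 0) - 3) = 154*((⅕)*64 + 56/5 + 91/5 + 104/5) + (-5*(16 + 0) - 3) = 154*(64/5 + 56/5 + 91/5 + 104/5) + (-5*16 - 3) = 154*63 + (-80 - 3) = 9702 - 83 = 9619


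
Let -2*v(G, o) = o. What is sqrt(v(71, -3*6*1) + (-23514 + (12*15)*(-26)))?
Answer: I*sqrt(28185) ≈ 167.88*I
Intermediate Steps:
v(G, o) = -o/2
sqrt(v(71, -3*6*1) + (-23514 + (12*15)*(-26))) = sqrt(-(-3*6)/2 + (-23514 + (12*15)*(-26))) = sqrt(-(-9) + (-23514 + 180*(-26))) = sqrt(-1/2*(-18) + (-23514 - 4680)) = sqrt(9 - 28194) = sqrt(-28185) = I*sqrt(28185)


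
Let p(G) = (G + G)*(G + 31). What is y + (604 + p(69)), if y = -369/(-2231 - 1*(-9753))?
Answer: 108346519/7522 ≈ 14404.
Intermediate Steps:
y = -369/7522 (y = -369/(-2231 + 9753) = -369/7522 ≈ -0.049056)
p(G) = 2*G*(31 + G) (p(G) = (2*G)*(31 + G) = 2*G*(31 + G))
y + (604 + p(69)) = -369/7522 + (604 + 2*69*(31 + 69)) = -369/7522 + (604 + 2*69*100) = -369/7522 + (604 + 13800) = -369/7522 + 14404 = 108346519/7522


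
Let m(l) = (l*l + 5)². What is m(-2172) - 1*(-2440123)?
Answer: 22255648413044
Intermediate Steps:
m(l) = (5 + l²)² (m(l) = (l² + 5)² = (5 + l²)²)
m(-2172) - 1*(-2440123) = (5 + (-2172)²)² - 1*(-2440123) = (5 + 4717584)² + 2440123 = 4717589² + 2440123 = 22255645972921 + 2440123 = 22255648413044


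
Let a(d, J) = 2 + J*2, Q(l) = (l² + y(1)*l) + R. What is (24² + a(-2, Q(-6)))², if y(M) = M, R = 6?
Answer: 422500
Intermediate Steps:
Q(l) = 6 + l + l² (Q(l) = (l² + 1*l) + 6 = (l² + l) + 6 = (l + l²) + 6 = 6 + l + l²)
a(d, J) = 2 + 2*J
(24² + a(-2, Q(-6)))² = (24² + (2 + 2*(6 - 6 + (-6)²)))² = (576 + (2 + 2*(6 - 6 + 36)))² = (576 + (2 + 2*36))² = (576 + (2 + 72))² = (576 + 74)² = 650² = 422500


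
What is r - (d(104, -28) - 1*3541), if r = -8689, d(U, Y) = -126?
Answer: -5022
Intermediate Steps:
r - (d(104, -28) - 1*3541) = -8689 - (-126 - 1*3541) = -8689 - (-126 - 3541) = -8689 - 1*(-3667) = -8689 + 3667 = -5022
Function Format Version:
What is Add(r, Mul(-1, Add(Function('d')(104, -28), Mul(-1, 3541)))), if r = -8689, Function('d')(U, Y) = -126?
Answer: -5022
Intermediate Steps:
Add(r, Mul(-1, Add(Function('d')(104, -28), Mul(-1, 3541)))) = Add(-8689, Mul(-1, Add(-126, Mul(-1, 3541)))) = Add(-8689, Mul(-1, Add(-126, -3541))) = Add(-8689, Mul(-1, -3667)) = Add(-8689, 3667) = -5022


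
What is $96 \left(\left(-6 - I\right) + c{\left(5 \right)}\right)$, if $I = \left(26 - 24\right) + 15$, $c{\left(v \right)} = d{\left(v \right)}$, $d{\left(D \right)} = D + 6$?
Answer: $-1152$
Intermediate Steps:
$d{\left(D \right)} = 6 + D$
$c{\left(v \right)} = 6 + v$
$I = 17$ ($I = 2 + 15 = 17$)
$96 \left(\left(-6 - I\right) + c{\left(5 \right)}\right) = 96 \left(\left(-6 - 17\right) + \left(6 + 5\right)\right) = 96 \left(\left(-6 - 17\right) + 11\right) = 96 \left(-23 + 11\right) = 96 \left(-12\right) = -1152$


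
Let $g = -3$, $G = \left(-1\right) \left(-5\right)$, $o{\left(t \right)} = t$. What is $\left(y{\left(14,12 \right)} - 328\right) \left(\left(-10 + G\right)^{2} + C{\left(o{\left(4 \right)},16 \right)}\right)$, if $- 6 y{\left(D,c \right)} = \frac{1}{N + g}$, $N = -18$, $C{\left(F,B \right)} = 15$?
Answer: $- \frac{826540}{63} \approx -13120.0$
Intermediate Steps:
$G = 5$
$y{\left(D,c \right)} = \frac{1}{126}$ ($y{\left(D,c \right)} = - \frac{1}{6 \left(-18 - 3\right)} = - \frac{1}{6 \left(-21\right)} = \left(- \frac{1}{6}\right) \left(- \frac{1}{21}\right) = \frac{1}{126}$)
$\left(y{\left(14,12 \right)} - 328\right) \left(\left(-10 + G\right)^{2} + C{\left(o{\left(4 \right)},16 \right)}\right) = \left(\frac{1}{126} - 328\right) \left(\left(-10 + 5\right)^{2} + 15\right) = - \frac{41327 \left(\left(-5\right)^{2} + 15\right)}{126} = - \frac{41327 \left(25 + 15\right)}{126} = \left(- \frac{41327}{126}\right) 40 = - \frac{826540}{63}$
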